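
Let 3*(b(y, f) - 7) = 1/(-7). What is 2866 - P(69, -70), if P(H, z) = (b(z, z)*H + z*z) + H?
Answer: -18079/7 ≈ -2582.7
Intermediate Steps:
b(y, f) = 146/21 (b(y, f) = 7 + (1/3)/(-7) = 7 + (1/3)*(-1/7) = 7 - 1/21 = 146/21)
P(H, z) = z**2 + 167*H/21 (P(H, z) = (146*H/21 + z*z) + H = (146*H/21 + z**2) + H = (z**2 + 146*H/21) + H = z**2 + 167*H/21)
2866 - P(69, -70) = 2866 - ((-70)**2 + (167/21)*69) = 2866 - (4900 + 3841/7) = 2866 - 1*38141/7 = 2866 - 38141/7 = -18079/7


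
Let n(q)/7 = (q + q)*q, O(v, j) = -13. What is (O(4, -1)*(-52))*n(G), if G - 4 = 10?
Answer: 1854944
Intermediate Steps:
G = 14 (G = 4 + 10 = 14)
n(q) = 14*q² (n(q) = 7*((q + q)*q) = 7*((2*q)*q) = 7*(2*q²) = 14*q²)
(O(4, -1)*(-52))*n(G) = (-13*(-52))*(14*14²) = 676*(14*196) = 676*2744 = 1854944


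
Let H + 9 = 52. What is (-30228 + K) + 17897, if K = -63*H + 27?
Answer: -15013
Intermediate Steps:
H = 43 (H = -9 + 52 = 43)
K = -2682 (K = -63*43 + 27 = -2709 + 27 = -2682)
(-30228 + K) + 17897 = (-30228 - 2682) + 17897 = -32910 + 17897 = -15013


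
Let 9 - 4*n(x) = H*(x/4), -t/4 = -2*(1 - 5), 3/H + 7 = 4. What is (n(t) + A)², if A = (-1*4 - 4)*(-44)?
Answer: 1985281/16 ≈ 1.2408e+5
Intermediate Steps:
H = -1 (H = 3/(-7 + 4) = 3/(-3) = 3*(-⅓) = -1)
t = -32 (t = -(-8)*(1 - 5) = -(-8)*(-4) = -4*8 = -32)
n(x) = 9/4 + x/16 (n(x) = 9/4 - (-1)*x/4/4 = 9/4 - (-1)*x/16 = 9/4 + x/16)
A = 352 (A = (-4 - 4)*(-44) = -8*(-44) = 352)
(n(t) + A)² = ((9/4 + (1/16)*(-32)) + 352)² = ((9/4 - 2) + 352)² = (¼ + 352)² = (1409/4)² = 1985281/16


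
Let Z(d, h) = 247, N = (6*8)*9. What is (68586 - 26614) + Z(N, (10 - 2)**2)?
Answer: 42219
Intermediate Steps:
N = 432 (N = 48*9 = 432)
(68586 - 26614) + Z(N, (10 - 2)**2) = (68586 - 26614) + 247 = 41972 + 247 = 42219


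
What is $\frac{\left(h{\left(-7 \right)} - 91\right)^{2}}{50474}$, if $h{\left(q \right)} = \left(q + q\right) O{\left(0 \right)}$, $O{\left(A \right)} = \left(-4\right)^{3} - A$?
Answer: $\frac{648025}{50474} \approx 12.839$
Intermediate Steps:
$O{\left(A \right)} = -64 - A$
$h{\left(q \right)} = - 128 q$ ($h{\left(q \right)} = \left(q + q\right) \left(-64 - 0\right) = 2 q \left(-64 + 0\right) = 2 q \left(-64\right) = - 128 q$)
$\frac{\left(h{\left(-7 \right)} - 91\right)^{2}}{50474} = \frac{\left(\left(-128\right) \left(-7\right) - 91\right)^{2}}{50474} = \left(896 - 91\right)^{2} \cdot \frac{1}{50474} = 805^{2} \cdot \frac{1}{50474} = 648025 \cdot \frac{1}{50474} = \frac{648025}{50474}$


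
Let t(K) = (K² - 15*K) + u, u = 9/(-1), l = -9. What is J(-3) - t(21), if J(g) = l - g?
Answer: -123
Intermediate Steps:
J(g) = -9 - g
u = -9 (u = 9*(-1) = -9)
t(K) = -9 + K² - 15*K (t(K) = (K² - 15*K) - 9 = -9 + K² - 15*K)
J(-3) - t(21) = (-9 - 1*(-3)) - (-9 + 21² - 15*21) = (-9 + 3) - (-9 + 441 - 315) = -6 - 1*117 = -6 - 117 = -123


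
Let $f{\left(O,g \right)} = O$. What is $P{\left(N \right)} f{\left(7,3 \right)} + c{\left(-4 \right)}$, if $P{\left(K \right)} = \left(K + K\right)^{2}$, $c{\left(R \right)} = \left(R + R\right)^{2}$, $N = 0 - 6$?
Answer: $1072$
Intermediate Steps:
$N = -6$ ($N = 0 - 6 = -6$)
$c{\left(R \right)} = 4 R^{2}$ ($c{\left(R \right)} = \left(2 R\right)^{2} = 4 R^{2}$)
$P{\left(K \right)} = 4 K^{2}$ ($P{\left(K \right)} = \left(2 K\right)^{2} = 4 K^{2}$)
$P{\left(N \right)} f{\left(7,3 \right)} + c{\left(-4 \right)} = 4 \left(-6\right)^{2} \cdot 7 + 4 \left(-4\right)^{2} = 4 \cdot 36 \cdot 7 + 4 \cdot 16 = 144 \cdot 7 + 64 = 1008 + 64 = 1072$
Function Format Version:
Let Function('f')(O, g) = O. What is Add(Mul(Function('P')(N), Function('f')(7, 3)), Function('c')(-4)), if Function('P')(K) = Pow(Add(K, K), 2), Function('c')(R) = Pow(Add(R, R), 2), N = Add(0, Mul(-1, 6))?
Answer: 1072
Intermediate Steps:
N = -6 (N = Add(0, -6) = -6)
Function('c')(R) = Mul(4, Pow(R, 2)) (Function('c')(R) = Pow(Mul(2, R), 2) = Mul(4, Pow(R, 2)))
Function('P')(K) = Mul(4, Pow(K, 2)) (Function('P')(K) = Pow(Mul(2, K), 2) = Mul(4, Pow(K, 2)))
Add(Mul(Function('P')(N), Function('f')(7, 3)), Function('c')(-4)) = Add(Mul(Mul(4, Pow(-6, 2)), 7), Mul(4, Pow(-4, 2))) = Add(Mul(Mul(4, 36), 7), Mul(4, 16)) = Add(Mul(144, 7), 64) = Add(1008, 64) = 1072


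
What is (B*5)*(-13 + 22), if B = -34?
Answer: -1530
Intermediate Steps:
(B*5)*(-13 + 22) = (-34*5)*(-13 + 22) = -170*9 = -1530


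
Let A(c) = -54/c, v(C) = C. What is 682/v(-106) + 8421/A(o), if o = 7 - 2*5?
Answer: 146725/318 ≈ 461.40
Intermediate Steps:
o = -3 (o = 7 - 10 = -3)
682/v(-106) + 8421/A(o) = 682/(-106) + 8421/((-54/(-3))) = 682*(-1/106) + 8421/((-54*(-⅓))) = -341/53 + 8421/18 = -341/53 + 8421*(1/18) = -341/53 + 2807/6 = 146725/318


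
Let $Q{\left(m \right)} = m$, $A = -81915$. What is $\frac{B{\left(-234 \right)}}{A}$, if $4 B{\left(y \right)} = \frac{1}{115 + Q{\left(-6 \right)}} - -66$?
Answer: $- \frac{1439}{7142988} \approx -0.00020146$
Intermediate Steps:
$B{\left(y \right)} = \frac{7195}{436}$ ($B{\left(y \right)} = \frac{\frac{1}{115 - 6} - -66}{4} = \frac{\frac{1}{109} + 66}{4} = \frac{1}{4} \cdot \frac{7195}{109} = \frac{7195}{436}$)
$\frac{B{\left(-234 \right)}}{A} = \frac{7195}{436 \left(-81915\right)} = \frac{7195}{436} \left(- \frac{1}{81915}\right) = - \frac{1439}{7142988}$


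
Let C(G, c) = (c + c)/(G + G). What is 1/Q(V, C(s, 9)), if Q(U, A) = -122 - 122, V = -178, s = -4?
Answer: -1/244 ≈ -0.0040984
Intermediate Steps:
C(G, c) = c/G (C(G, c) = (2*c)/((2*G)) = (2*c)*(1/(2*G)) = c/G)
Q(U, A) = -244
1/Q(V, C(s, 9)) = 1/(-244) = -1/244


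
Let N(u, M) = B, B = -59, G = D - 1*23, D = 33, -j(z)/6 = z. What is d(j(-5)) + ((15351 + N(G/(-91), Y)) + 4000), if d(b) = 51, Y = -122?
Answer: 19343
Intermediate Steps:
j(z) = -6*z
G = 10 (G = 33 - 1*23 = 33 - 23 = 10)
N(u, M) = -59
d(j(-5)) + ((15351 + N(G/(-91), Y)) + 4000) = 51 + ((15351 - 59) + 4000) = 51 + (15292 + 4000) = 51 + 19292 = 19343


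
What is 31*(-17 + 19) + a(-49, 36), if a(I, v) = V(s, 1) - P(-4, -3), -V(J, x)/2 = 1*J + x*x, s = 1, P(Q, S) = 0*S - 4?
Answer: 62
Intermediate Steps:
P(Q, S) = -4 (P(Q, S) = 0 - 4 = -4)
V(J, x) = -2*J - 2*x² (V(J, x) = -2*(1*J + x*x) = -2*(J + x²) = -2*J - 2*x²)
a(I, v) = 0 (a(I, v) = (-2*1 - 2*1²) - 1*(-4) = (-2 - 2*1) + 4 = (-2 - 2) + 4 = -4 + 4 = 0)
31*(-17 + 19) + a(-49, 36) = 31*(-17 + 19) + 0 = 31*2 + 0 = 62 + 0 = 62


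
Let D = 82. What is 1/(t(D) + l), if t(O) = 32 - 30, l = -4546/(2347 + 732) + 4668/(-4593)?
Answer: -4713949/2322952 ≈ -2.0293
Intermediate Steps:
l = -11750850/4713949 (l = -4546/3079 + 4668*(-1/4593) = -4546*1/3079 - 1556/1531 = -4546/3079 - 1556/1531 = -11750850/4713949 ≈ -2.4928)
t(O) = 2
1/(t(D) + l) = 1/(2 - 11750850/4713949) = 1/(-2322952/4713949) = -4713949/2322952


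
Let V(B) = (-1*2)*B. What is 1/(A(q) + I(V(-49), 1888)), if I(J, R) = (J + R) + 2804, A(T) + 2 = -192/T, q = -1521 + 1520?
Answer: 1/4980 ≈ 0.00020080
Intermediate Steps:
q = -1
V(B) = -2*B
A(T) = -2 - 192/T
I(J, R) = 2804 + J + R
1/(A(q) + I(V(-49), 1888)) = 1/((-2 - 192/(-1)) + (2804 - 2*(-49) + 1888)) = 1/((-2 - 192*(-1)) + (2804 + 98 + 1888)) = 1/((-2 + 192) + 4790) = 1/(190 + 4790) = 1/4980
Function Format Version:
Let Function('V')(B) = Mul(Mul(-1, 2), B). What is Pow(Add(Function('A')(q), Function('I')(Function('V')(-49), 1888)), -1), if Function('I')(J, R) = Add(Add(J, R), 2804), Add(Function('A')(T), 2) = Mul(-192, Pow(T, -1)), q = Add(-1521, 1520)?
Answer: Rational(1, 4980) ≈ 0.00020080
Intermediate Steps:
q = -1
Function('V')(B) = Mul(-2, B)
Function('A')(T) = Add(-2, Mul(-192, Pow(T, -1)))
Function('I')(J, R) = Add(2804, J, R)
Pow(Add(Function('A')(q), Function('I')(Function('V')(-49), 1888)), -1) = Pow(Add(Add(-2, Mul(-192, Pow(-1, -1))), Add(2804, Mul(-2, -49), 1888)), -1) = Pow(Add(Add(-2, Mul(-192, -1)), Add(2804, 98, 1888)), -1) = Pow(Add(Add(-2, 192), 4790), -1) = Pow(Add(190, 4790), -1) = Pow(4980, -1) = Rational(1, 4980)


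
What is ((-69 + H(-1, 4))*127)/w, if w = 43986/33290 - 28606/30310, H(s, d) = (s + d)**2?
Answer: -96109145475/4761524 ≈ -20185.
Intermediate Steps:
H(s, d) = (d + s)**2
w = 19046096/50450995 (w = 43986*(1/33290) - 28606*1/30310 = 21993/16645 - 14303/15155 = 19046096/50450995 ≈ 0.37752)
((-69 + H(-1, 4))*127)/w = ((-69 + (4 - 1)**2)*127)/(19046096/50450995) = ((-69 + 3**2)*127)*(50450995/19046096) = ((-69 + 9)*127)*(50450995/19046096) = -60*127*(50450995/19046096) = -7620*50450995/19046096 = -96109145475/4761524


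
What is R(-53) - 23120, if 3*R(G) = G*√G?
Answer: -23120 - 53*I*√53/3 ≈ -23120.0 - 128.62*I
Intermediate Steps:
R(G) = G^(3/2)/3 (R(G) = (G*√G)/3 = G^(3/2)/3)
R(-53) - 23120 = (-53)^(3/2)/3 - 23120 = (-53*I*√53)/3 - 23120 = -53*I*√53/3 - 23120 = -23120 - 53*I*√53/3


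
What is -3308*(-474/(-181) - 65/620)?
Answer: -46661821/5611 ≈ -8316.1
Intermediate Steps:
-3308*(-474/(-181) - 65/620) = -3308*(-474*(-1/181) - 65*1/620) = -3308*(474/181 - 13/124) = -3308*56423/22444 = -46661821/5611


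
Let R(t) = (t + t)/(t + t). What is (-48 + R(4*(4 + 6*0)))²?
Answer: 2209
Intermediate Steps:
R(t) = 1 (R(t) = (2*t)/((2*t)) = (2*t)*(1/(2*t)) = 1)
(-48 + R(4*(4 + 6*0)))² = (-48 + 1)² = (-47)² = 2209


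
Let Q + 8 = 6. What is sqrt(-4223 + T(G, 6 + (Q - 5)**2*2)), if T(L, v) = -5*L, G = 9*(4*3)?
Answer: I*sqrt(4763) ≈ 69.015*I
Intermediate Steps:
Q = -2 (Q = -8 + 6 = -2)
G = 108 (G = 9*12 = 108)
sqrt(-4223 + T(G, 6 + (Q - 5)**2*2)) = sqrt(-4223 - 5*108) = sqrt(-4223 - 540) = sqrt(-4763) = I*sqrt(4763)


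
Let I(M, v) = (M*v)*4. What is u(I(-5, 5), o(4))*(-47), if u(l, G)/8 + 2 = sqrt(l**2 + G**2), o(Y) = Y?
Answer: 752 - 1504*sqrt(626) ≈ -36878.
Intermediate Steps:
I(M, v) = 4*M*v
u(l, G) = -16 + 8*sqrt(G**2 + l**2) (u(l, G) = -16 + 8*sqrt(l**2 + G**2) = -16 + 8*sqrt(G**2 + l**2))
u(I(-5, 5), o(4))*(-47) = (-16 + 8*sqrt(4**2 + (4*(-5)*5)**2))*(-47) = (-16 + 8*sqrt(16 + (-100)**2))*(-47) = (-16 + 8*sqrt(16 + 10000))*(-47) = (-16 + 8*sqrt(10016))*(-47) = (-16 + 8*(4*sqrt(626)))*(-47) = (-16 + 32*sqrt(626))*(-47) = 752 - 1504*sqrt(626)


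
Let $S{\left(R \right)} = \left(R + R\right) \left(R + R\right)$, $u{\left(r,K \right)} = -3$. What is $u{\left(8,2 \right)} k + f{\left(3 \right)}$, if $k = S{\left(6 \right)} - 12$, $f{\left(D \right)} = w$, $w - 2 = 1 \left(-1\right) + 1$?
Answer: $-394$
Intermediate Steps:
$w = 2$ ($w = 2 + \left(1 \left(-1\right) + 1\right) = 2 + \left(-1 + 1\right) = 2 + 0 = 2$)
$f{\left(D \right)} = 2$
$S{\left(R \right)} = 4 R^{2}$ ($S{\left(R \right)} = 2 R 2 R = 4 R^{2}$)
$k = 132$ ($k = 4 \cdot 6^{2} - 12 = 4 \cdot 36 - 12 = 144 - 12 = 132$)
$u{\left(8,2 \right)} k + f{\left(3 \right)} = \left(-3\right) 132 + 2 = -396 + 2 = -394$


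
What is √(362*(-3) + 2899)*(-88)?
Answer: -616*√37 ≈ -3747.0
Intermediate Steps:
√(362*(-3) + 2899)*(-88) = √(-1086 + 2899)*(-88) = √1813*(-88) = (7*√37)*(-88) = -616*√37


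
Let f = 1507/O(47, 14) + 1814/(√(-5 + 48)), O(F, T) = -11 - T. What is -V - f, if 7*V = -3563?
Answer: 14232/25 - 1814*√43/43 ≈ 292.65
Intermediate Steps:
f = -1507/25 + 1814*√43/43 (f = 1507/(-11 - 1*14) + 1814/(√(-5 + 48)) = 1507/(-11 - 14) + 1814/(√43) = 1507/(-25) + 1814*(√43/43) = 1507*(-1/25) + 1814*√43/43 = -1507/25 + 1814*√43/43 ≈ 216.35)
V = -509 (V = (⅐)*(-3563) = -509)
-V - f = -1*(-509) - (-1507/25 + 1814*√43/43) = 509 + (1507/25 - 1814*√43/43) = 14232/25 - 1814*√43/43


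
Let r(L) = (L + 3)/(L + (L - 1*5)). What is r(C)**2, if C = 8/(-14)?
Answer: 289/1849 ≈ 0.15630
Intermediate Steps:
C = -4/7 (C = 8*(-1/14) = -4/7 ≈ -0.57143)
r(L) = (3 + L)/(-5 + 2*L) (r(L) = (3 + L)/(L + (L - 5)) = (3 + L)/(L + (-5 + L)) = (3 + L)/(-5 + 2*L))
r(C)**2 = ((3 - 4/7)/(-5 + 2*(-4/7)))**2 = ((17/7)/(-5 - 8/7))**2 = ((17/7)/(-43/7))**2 = (-7/43*17/7)**2 = (-17/43)**2 = 289/1849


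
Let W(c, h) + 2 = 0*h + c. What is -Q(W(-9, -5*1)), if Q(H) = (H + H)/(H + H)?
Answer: -1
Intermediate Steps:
W(c, h) = -2 + c (W(c, h) = -2 + (0*h + c) = -2 + (0 + c) = -2 + c)
Q(H) = 1 (Q(H) = (2*H)/((2*H)) = (2*H)*(1/(2*H)) = 1)
-Q(W(-9, -5*1)) = -1*1 = -1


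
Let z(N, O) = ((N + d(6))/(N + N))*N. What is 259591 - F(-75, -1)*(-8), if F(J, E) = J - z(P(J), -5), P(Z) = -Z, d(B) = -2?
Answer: 258699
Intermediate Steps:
z(N, O) = -1 + N/2 (z(N, O) = ((N - 2)/(N + N))*N = ((-2 + N)/((2*N)))*N = ((-2 + N)*(1/(2*N)))*N = ((-2 + N)/(2*N))*N = -1 + N/2)
F(J, E) = 1 + 3*J/2 (F(J, E) = J - (-1 + (-J)/2) = J - (-1 - J/2) = J + (1 + J/2) = 1 + 3*J/2)
259591 - F(-75, -1)*(-8) = 259591 - (1 + (3/2)*(-75))*(-8) = 259591 - (1 - 225/2)*(-8) = 259591 - (-223)*(-8)/2 = 259591 - 1*892 = 259591 - 892 = 258699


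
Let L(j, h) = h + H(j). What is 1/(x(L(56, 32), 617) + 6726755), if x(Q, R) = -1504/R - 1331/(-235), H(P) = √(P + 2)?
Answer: 144995/975346309012 ≈ 1.4866e-7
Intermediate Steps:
H(P) = √(2 + P)
L(j, h) = h + √(2 + j)
x(Q, R) = 1331/235 - 1504/R (x(Q, R) = -1504/R - 1331*(-1/235) = -1504/R + 1331/235 = 1331/235 - 1504/R)
1/(x(L(56, 32), 617) + 6726755) = 1/((1331/235 - 1504/617) + 6726755) = 1/(467787/144995 + 6726755) = 1/(975346309012/144995) = 144995/975346309012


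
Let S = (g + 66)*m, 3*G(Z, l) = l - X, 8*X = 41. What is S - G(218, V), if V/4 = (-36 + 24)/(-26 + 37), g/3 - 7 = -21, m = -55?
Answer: -347645/264 ≈ -1316.8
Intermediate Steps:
g = -42 (g = 21 + 3*(-21) = 21 - 63 = -42)
X = 41/8 (X = (⅛)*41 = 41/8 ≈ 5.1250)
V = -48/11 (V = 4*((-36 + 24)/(-26 + 37)) = 4*(-12/11) = -48/11 ≈ -4.3636)
G(Z, l) = -41/24 + l/3 (G(Z, l) = (l - 1*41/8)/3 = (l - 41/8)/3 = (-41/8 + l)/3 = -41/24 + l/3)
S = -1320 (S = (-42 + 66)*(-55) = 24*(-55) = -1320)
S - G(218, V) = -1320 - (-41/24 + (⅓)*(-48/11)) = -1320 - (-41/24 - 16/11) = -1320 - 1*(-835/264) = -1320 + 835/264 = -347645/264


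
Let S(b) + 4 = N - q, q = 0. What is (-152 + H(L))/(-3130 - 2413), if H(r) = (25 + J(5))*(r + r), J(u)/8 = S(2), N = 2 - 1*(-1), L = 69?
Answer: -2194/5543 ≈ -0.39581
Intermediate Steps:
N = 3 (N = 2 + 1 = 3)
S(b) = -1 (S(b) = -4 + (3 - 1*0) = -4 + (3 + 0) = -4 + 3 = -1)
J(u) = -8 (J(u) = 8*(-1) = -8)
H(r) = 34*r (H(r) = (25 - 8)*(r + r) = 17*(2*r) = 34*r)
(-152 + H(L))/(-3130 - 2413) = (-152 + 34*69)/(-3130 - 2413) = (-152 + 2346)/(-5543) = 2194*(-1/5543) = -2194/5543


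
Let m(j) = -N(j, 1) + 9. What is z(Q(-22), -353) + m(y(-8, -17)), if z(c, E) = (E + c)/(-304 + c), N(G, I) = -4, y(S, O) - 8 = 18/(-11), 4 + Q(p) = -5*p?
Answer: 2821/198 ≈ 14.247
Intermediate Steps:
Q(p) = -4 - 5*p
y(S, O) = 70/11 (y(S, O) = 8 + 18/(-11) = 8 + 18*(-1/11) = 8 - 18/11 = 70/11)
m(j) = 13 (m(j) = -1*(-4) + 9 = 4 + 9 = 13)
z(c, E) = (E + c)/(-304 + c)
z(Q(-22), -353) + m(y(-8, -17)) = (-353 + (-4 - 5*(-22)))/(-304 + (-4 - 5*(-22))) + 13 = (-353 + (-4 + 110))/(-304 + (-4 + 110)) + 13 = (-353 + 106)/(-304 + 106) + 13 = -247/(-198) + 13 = -1/198*(-247) + 13 = 247/198 + 13 = 2821/198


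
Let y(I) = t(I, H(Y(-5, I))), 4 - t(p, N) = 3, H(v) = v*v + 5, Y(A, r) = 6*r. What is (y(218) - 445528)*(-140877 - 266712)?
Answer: 181591904403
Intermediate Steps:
H(v) = 5 + v² (H(v) = v² + 5 = 5 + v²)
t(p, N) = 1 (t(p, N) = 4 - 1*3 = 4 - 3 = 1)
y(I) = 1
(y(218) - 445528)*(-140877 - 266712) = (1 - 445528)*(-140877 - 266712) = -445527*(-407589) = 181591904403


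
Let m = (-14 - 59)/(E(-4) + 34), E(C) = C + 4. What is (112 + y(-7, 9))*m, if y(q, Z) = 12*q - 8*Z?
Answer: 1606/17 ≈ 94.471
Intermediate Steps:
y(q, Z) = -8*Z + 12*q
E(C) = 4 + C
m = -73/34 (m = (-14 - 59)/((4 - 4) + 34) = -73/(0 + 34) = -73/34 ≈ -2.1471)
(112 + y(-7, 9))*m = (112 + (-8*9 + 12*(-7)))*(-73/34) = (112 + (-72 - 84))*(-73/34) = (112 - 156)*(-73/34) = -44*(-73/34) = 1606/17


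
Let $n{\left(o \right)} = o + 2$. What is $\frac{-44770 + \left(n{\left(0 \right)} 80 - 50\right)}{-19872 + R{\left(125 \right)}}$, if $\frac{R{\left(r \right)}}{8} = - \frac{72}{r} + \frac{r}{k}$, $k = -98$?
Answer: $\frac{68385625}{30451681} \approx 2.2457$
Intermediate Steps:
$R{\left(r \right)} = - \frac{576}{r} - \frac{4 r}{49}$ ($R{\left(r \right)} = 8 \left(- \frac{72}{r} + \frac{r}{-98}\right) = 8 \left(- \frac{72}{r} + r \left(- \frac{1}{98}\right)\right) = 8 \left(- \frac{72}{r} - \frac{r}{98}\right) = - \frac{576}{r} - \frac{4 r}{49}$)
$n{\left(o \right)} = 2 + o$
$\frac{-44770 + \left(n{\left(0 \right)} 80 - 50\right)}{-19872 + R{\left(125 \right)}} = \frac{-44770 - \left(50 - \left(2 + 0\right) 80\right)}{-19872 - \left(\frac{500}{49} + \frac{576}{125}\right)} = \frac{-44770 + \left(2 \cdot 80 - 50\right)}{-19872 - \frac{90724}{6125}} = \frac{-44770 + \left(160 - 50\right)}{-19872 - \frac{90724}{6125}} = \frac{-44770 + 110}{-19872 - \frac{90724}{6125}} = - \frac{44660}{- \frac{121806724}{6125}} = \left(-44660\right) \left(- \frac{6125}{121806724}\right) = \frac{68385625}{30451681}$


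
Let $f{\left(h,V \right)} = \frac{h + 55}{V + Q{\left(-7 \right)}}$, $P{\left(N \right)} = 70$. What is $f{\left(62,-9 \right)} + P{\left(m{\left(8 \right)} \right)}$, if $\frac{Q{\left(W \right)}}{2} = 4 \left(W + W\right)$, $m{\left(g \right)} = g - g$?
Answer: $\frac{8353}{121} \approx 69.033$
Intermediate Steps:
$m{\left(g \right)} = 0$
$Q{\left(W \right)} = 16 W$ ($Q{\left(W \right)} = 2 \cdot 4 \left(W + W\right) = 2 \cdot 4 \cdot 2 W = 2 \cdot 8 W = 16 W$)
$f{\left(h,V \right)} = \frac{55 + h}{-112 + V}$ ($f{\left(h,V \right)} = \frac{h + 55}{V + 16 \left(-7\right)} = \frac{55 + h}{V - 112} = \frac{55 + h}{-112 + V}$)
$f{\left(62,-9 \right)} + P{\left(m{\left(8 \right)} \right)} = \frac{55 + 62}{-112 - 9} + 70 = \frac{1}{-121} \cdot 117 + 70 = \left(- \frac{1}{121}\right) 117 + 70 = - \frac{117}{121} + 70 = \frac{8353}{121}$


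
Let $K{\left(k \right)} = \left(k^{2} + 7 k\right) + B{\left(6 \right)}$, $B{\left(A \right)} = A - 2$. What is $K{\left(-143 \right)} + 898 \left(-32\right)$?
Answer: $-9284$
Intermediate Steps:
$B{\left(A \right)} = -2 + A$
$K{\left(k \right)} = 4 + k^{2} + 7 k$ ($K{\left(k \right)} = \left(k^{2} + 7 k\right) + \left(-2 + 6\right) = \left(k^{2} + 7 k\right) + 4 = 4 + k^{2} + 7 k$)
$K{\left(-143 \right)} + 898 \left(-32\right) = \left(4 + \left(-143\right)^{2} + 7 \left(-143\right)\right) + 898 \left(-32\right) = \left(4 + 20449 - 1001\right) - 28736 = 19452 - 28736 = -9284$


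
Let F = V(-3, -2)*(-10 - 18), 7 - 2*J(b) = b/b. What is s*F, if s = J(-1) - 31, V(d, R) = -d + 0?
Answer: 2352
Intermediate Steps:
J(b) = 3 (J(b) = 7/2 - b/(2*b) = 7/2 - ½*1 = 7/2 - ½ = 3)
V(d, R) = -d
F = -84 (F = (-1*(-3))*(-10 - 18) = 3*(-28) = -84)
s = -28 (s = 3 - 31 = -28)
s*F = -28*(-84) = 2352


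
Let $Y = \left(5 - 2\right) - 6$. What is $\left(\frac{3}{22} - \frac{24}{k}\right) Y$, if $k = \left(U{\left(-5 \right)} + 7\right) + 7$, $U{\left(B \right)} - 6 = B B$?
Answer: $\frac{131}{110} \approx 1.1909$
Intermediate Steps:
$U{\left(B \right)} = 6 + B^{2}$ ($U{\left(B \right)} = 6 + B B = 6 + B^{2}$)
$k = 45$ ($k = \left(\left(6 + \left(-5\right)^{2}\right) + 7\right) + 7 = \left(\left(6 + 25\right) + 7\right) + 7 = \left(31 + 7\right) + 7 = 38 + 7 = 45$)
$Y = -3$ ($Y = \left(5 - 2\right) - 6 = 3 - 6 = -3$)
$\left(\frac{3}{22} - \frac{24}{k}\right) Y = \left(\frac{3}{22} - \frac{24}{45}\right) \left(-3\right) = \left(3 \cdot \frac{1}{22} - \frac{8}{15}\right) \left(-3\right) = \left(\frac{3}{22} - \frac{8}{15}\right) \left(-3\right) = \left(- \frac{131}{330}\right) \left(-3\right) = \frac{131}{110}$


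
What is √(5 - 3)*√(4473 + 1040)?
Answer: √11026 ≈ 105.00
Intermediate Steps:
√(5 - 3)*√(4473 + 1040) = √2*√5513 = √11026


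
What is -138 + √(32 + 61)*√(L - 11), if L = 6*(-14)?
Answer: -138 + I*√8835 ≈ -138.0 + 93.995*I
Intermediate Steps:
L = -84
-138 + √(32 + 61)*√(L - 11) = -138 + √(32 + 61)*√(-84 - 11) = -138 + √93*√(-95) = -138 + √93*(I*√95) = -138 + I*√8835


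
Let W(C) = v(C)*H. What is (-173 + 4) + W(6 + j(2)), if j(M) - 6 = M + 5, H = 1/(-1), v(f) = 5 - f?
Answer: -155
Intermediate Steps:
H = -1
j(M) = 11 + M (j(M) = 6 + (M + 5) = 6 + (5 + M) = 11 + M)
W(C) = -5 + C (W(C) = (5 - C)*(-1) = -5 + C)
(-173 + 4) + W(6 + j(2)) = (-173 + 4) + (-5 + (6 + (11 + 2))) = -169 + (-5 + (6 + 13)) = -169 + (-5 + 19) = -169 + 14 = -155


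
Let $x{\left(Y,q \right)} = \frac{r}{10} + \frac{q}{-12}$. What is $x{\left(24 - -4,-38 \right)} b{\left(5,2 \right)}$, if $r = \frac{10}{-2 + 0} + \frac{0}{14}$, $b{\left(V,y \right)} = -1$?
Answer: $- \frac{8}{3} \approx -2.6667$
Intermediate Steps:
$r = -5$ ($r = \frac{10}{-2} + 0 \cdot \frac{1}{14} = 10 \left(- \frac{1}{2}\right) + 0 = -5 + 0 = -5$)
$x{\left(Y,q \right)} = - \frac{1}{2} - \frac{q}{12}$ ($x{\left(Y,q \right)} = - \frac{5}{10} + \frac{q}{-12} = \left(-5\right) \frac{1}{10} + q \left(- \frac{1}{12}\right) = - \frac{1}{2} - \frac{q}{12}$)
$x{\left(24 - -4,-38 \right)} b{\left(5,2 \right)} = \left(- \frac{1}{2} - - \frac{19}{6}\right) \left(-1\right) = \left(- \frac{1}{2} + \frac{19}{6}\right) \left(-1\right) = \frac{8}{3} \left(-1\right) = - \frac{8}{3}$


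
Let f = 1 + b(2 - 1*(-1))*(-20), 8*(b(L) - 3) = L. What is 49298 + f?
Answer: 98463/2 ≈ 49232.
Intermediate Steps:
b(L) = 3 + L/8
f = -133/2 (f = 1 + (3 + (2 - 1*(-1))/8)*(-20) = 1 + (3 + (2 + 1)/8)*(-20) = 1 + (3 + (⅛)*3)*(-20) = 1 + (3 + 3/8)*(-20) = 1 + (27/8)*(-20) = 1 - 135/2 = -133/2 ≈ -66.500)
49298 + f = 49298 - 133/2 = 98463/2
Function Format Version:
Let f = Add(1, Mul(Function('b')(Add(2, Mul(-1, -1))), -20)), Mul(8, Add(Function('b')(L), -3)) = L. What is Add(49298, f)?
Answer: Rational(98463, 2) ≈ 49232.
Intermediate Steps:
Function('b')(L) = Add(3, Mul(Rational(1, 8), L))
f = Rational(-133, 2) (f = Add(1, Mul(Add(3, Mul(Rational(1, 8), Add(2, Mul(-1, -1)))), -20)) = Add(1, Mul(Add(3, Mul(Rational(1, 8), Add(2, 1))), -20)) = Add(1, Mul(Add(3, Mul(Rational(1, 8), 3)), -20)) = Add(1, Mul(Add(3, Rational(3, 8)), -20)) = Add(1, Mul(Rational(27, 8), -20)) = Add(1, Rational(-135, 2)) = Rational(-133, 2) ≈ -66.500)
Add(49298, f) = Add(49298, Rational(-133, 2)) = Rational(98463, 2)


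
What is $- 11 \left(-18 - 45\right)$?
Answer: $693$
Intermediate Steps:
$- 11 \left(-18 - 45\right) = \left(-11\right) \left(-63\right) = 693$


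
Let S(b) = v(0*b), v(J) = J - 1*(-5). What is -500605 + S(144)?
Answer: -500600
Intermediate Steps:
v(J) = 5 + J (v(J) = J + 5 = 5 + J)
S(b) = 5 (S(b) = 5 + 0*b = 5 + 0 = 5)
-500605 + S(144) = -500605 + 5 = -500600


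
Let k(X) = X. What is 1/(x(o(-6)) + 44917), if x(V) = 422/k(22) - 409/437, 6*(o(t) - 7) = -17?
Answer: 4807/216003727 ≈ 2.2254e-5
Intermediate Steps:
o(t) = 25/6 (o(t) = 7 + (⅙)*(-17) = 7 - 17/6 = 25/6)
x(V) = 87708/4807 (x(V) = 422/22 - 409/437 = 422*(1/22) - 409*1/437 = 211/11 - 409/437 = 87708/4807)
1/(x(o(-6)) + 44917) = 1/(87708/4807 + 44917) = 1/(216003727/4807) = 4807/216003727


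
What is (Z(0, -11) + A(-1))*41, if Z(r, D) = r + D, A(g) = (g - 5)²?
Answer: 1025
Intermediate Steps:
A(g) = (-5 + g)²
Z(r, D) = D + r
(Z(0, -11) + A(-1))*41 = ((-11 + 0) + (-5 - 1)²)*41 = (-11 + (-6)²)*41 = (-11 + 36)*41 = 25*41 = 1025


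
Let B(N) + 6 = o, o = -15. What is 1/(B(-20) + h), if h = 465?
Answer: 1/444 ≈ 0.0022523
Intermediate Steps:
B(N) = -21 (B(N) = -6 - 15 = -21)
1/(B(-20) + h) = 1/(-21 + 465) = 1/444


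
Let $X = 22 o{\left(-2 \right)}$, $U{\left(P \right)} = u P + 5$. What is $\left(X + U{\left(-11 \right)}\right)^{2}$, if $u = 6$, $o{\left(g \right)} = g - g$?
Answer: $3721$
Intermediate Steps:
$o{\left(g \right)} = 0$
$U{\left(P \right)} = 5 + 6 P$ ($U{\left(P \right)} = 6 P + 5 = 5 + 6 P$)
$X = 0$ ($X = 22 \cdot 0 = 0$)
$\left(X + U{\left(-11 \right)}\right)^{2} = \left(0 + \left(5 + 6 \left(-11\right)\right)\right)^{2} = \left(0 + \left(5 - 66\right)\right)^{2} = \left(0 - 61\right)^{2} = \left(-61\right)^{2} = 3721$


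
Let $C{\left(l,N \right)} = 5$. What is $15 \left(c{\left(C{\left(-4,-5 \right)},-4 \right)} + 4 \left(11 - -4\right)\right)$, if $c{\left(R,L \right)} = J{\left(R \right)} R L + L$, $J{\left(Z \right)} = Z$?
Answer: $-660$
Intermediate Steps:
$c{\left(R,L \right)} = L + L R^{2}$ ($c{\left(R,L \right)} = R R L + L = R^{2} L + L = L R^{2} + L = L + L R^{2}$)
$15 \left(c{\left(C{\left(-4,-5 \right)},-4 \right)} + 4 \left(11 - -4\right)\right) = 15 \left(- 4 \left(1 + 5^{2}\right) + 4 \left(11 - -4\right)\right) = 15 \left(- 4 \left(1 + 25\right) + 4 \left(11 + 4\right)\right) = 15 \left(\left(-4\right) 26 + 4 \cdot 15\right) = 15 \left(-104 + 60\right) = 15 \left(-44\right) = -660$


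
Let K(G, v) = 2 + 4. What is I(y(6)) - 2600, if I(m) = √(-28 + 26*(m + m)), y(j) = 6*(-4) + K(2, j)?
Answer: -2600 + 2*I*√241 ≈ -2600.0 + 31.048*I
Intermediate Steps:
K(G, v) = 6
y(j) = -18 (y(j) = 6*(-4) + 6 = -24 + 6 = -18)
I(m) = √(-28 + 52*m) (I(m) = √(-28 + 26*(2*m)) = √(-28 + 52*m))
I(y(6)) - 2600 = 2*√(-7 + 13*(-18)) - 2600 = 2*√(-7 - 234) - 2600 = 2*√(-241) - 2600 = 2*(I*√241) - 2600 = 2*I*√241 - 2600 = -2600 + 2*I*√241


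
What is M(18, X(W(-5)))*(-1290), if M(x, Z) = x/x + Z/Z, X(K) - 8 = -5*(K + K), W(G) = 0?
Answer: -2580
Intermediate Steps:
X(K) = 8 - 10*K (X(K) = 8 - 5*(K + K) = 8 - 10*K)
M(x, Z) = 2 (M(x, Z) = 1 + 1 = 2)
M(18, X(W(-5)))*(-1290) = 2*(-1290) = -2580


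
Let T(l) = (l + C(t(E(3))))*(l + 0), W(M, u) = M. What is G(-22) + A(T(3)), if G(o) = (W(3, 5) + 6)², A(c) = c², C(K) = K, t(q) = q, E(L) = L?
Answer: 405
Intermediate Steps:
T(l) = l*(3 + l) (T(l) = (l + 3)*(l + 0) = (3 + l)*l = l*(3 + l))
G(o) = 81 (G(o) = (3 + 6)² = 9² = 81)
G(-22) + A(T(3)) = 81 + (3*(3 + 3))² = 81 + (3*6)² = 81 + 18² = 81 + 324 = 405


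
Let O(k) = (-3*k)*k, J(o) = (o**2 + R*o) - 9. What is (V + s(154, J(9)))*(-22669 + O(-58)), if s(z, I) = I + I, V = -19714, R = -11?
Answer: 647619448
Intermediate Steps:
J(o) = -9 + o**2 - 11*o (J(o) = (o**2 - 11*o) - 9 = -9 + o**2 - 11*o)
s(z, I) = 2*I
O(k) = -3*k**2
(V + s(154, J(9)))*(-22669 + O(-58)) = (-19714 + 2*(-9 + 9**2 - 11*9))*(-22669 - 3*(-58)**2) = (-19714 + 2*(-9 + 81 - 99))*(-22669 - 3*3364) = (-19714 + 2*(-27))*(-22669 - 10092) = (-19714 - 54)*(-32761) = -19768*(-32761) = 647619448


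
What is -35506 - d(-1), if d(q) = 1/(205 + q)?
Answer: -7243225/204 ≈ -35506.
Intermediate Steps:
-35506 - d(-1) = -35506 - 1/(205 - 1) = -35506 - 1/204 = -7243225/204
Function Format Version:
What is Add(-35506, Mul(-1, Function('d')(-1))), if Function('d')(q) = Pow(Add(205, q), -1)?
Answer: Rational(-7243225, 204) ≈ -35506.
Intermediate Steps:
Add(-35506, Mul(-1, Function('d')(-1))) = Add(-35506, Mul(-1, Pow(Add(205, -1), -1))) = Add(-35506, Mul(-1, Pow(204, -1))) = Add(-35506, Mul(-1, Rational(1, 204))) = Add(-35506, Rational(-1, 204)) = Rational(-7243225, 204)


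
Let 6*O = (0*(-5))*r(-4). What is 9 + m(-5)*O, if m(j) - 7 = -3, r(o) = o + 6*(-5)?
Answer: 9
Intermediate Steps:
r(o) = -30 + o (r(o) = o - 30 = -30 + o)
m(j) = 4 (m(j) = 7 - 3 = 4)
O = 0 (O = ((0*(-5))*(-30 - 4))/6 = (0*(-34))/6 = (⅙)*0 = 0)
9 + m(-5)*O = 9 + 4*0 = 9 + 0 = 9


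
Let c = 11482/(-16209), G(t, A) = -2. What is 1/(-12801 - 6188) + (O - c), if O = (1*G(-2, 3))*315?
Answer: -193691386141/307792701 ≈ -629.29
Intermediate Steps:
c = -11482/16209 (c = 11482*(-1/16209) = -11482/16209 ≈ -0.70837)
O = -630 (O = (1*(-2))*315 = -2*315 = -630)
1/(-12801 - 6188) + (O - c) = 1/(-12801 - 6188) + (-630 - 1*(-11482/16209)) = 1/(-18989) + (-630 + 11482/16209) = -1/18989 - 10200188/16209 = -193691386141/307792701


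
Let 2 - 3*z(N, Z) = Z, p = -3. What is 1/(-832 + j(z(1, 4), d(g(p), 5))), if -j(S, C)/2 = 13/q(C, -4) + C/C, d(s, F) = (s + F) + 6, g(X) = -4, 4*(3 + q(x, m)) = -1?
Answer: -1/826 ≈ -0.0012107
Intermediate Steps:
q(x, m) = -13/4 (q(x, m) = -3 + (¼)*(-1) = -3 - ¼ = -13/4)
z(N, Z) = ⅔ - Z/3
d(s, F) = 6 + F + s (d(s, F) = (F + s) + 6 = 6 + F + s)
j(S, C) = 6 (j(S, C) = -2*(13/(-13/4) + C/C) = -2*(13*(-4/13) + 1) = -2*(-4 + 1) = -2*(-3) = 6)
1/(-832 + j(z(1, 4), d(g(p), 5))) = 1/(-832 + 6) = 1/(-826) = -1/826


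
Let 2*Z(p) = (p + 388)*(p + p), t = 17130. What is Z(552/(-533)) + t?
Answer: 4752593466/284089 ≈ 16729.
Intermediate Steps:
Z(p) = p*(388 + p) (Z(p) = ((p + 388)*(p + p))/2 = ((388 + p)*(2*p))/2 = (2*p*(388 + p))/2 = p*(388 + p))
Z(552/(-533)) + t = (552/(-533))*(388 + 552/(-533)) + 17130 = (552*(-1/533))*(388 + 552*(-1/533)) + 17130 = -552*(388 - 552/533)/533 + 17130 = -552/533*206252/533 + 17130 = -113851104/284089 + 17130 = 4752593466/284089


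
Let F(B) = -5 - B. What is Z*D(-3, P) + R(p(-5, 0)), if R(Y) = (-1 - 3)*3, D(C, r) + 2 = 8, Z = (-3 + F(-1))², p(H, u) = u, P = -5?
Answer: 282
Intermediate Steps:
Z = 49 (Z = (-3 + (-5 - 1*(-1)))² = (-3 + (-5 + 1))² = (-3 - 4)² = (-7)² = 49)
D(C, r) = 6 (D(C, r) = -2 + 8 = 6)
R(Y) = -12 (R(Y) = -4*3 = -12)
Z*D(-3, P) + R(p(-5, 0)) = 49*6 - 12 = 294 - 12 = 282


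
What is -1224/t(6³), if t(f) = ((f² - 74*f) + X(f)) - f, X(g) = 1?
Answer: -1224/30457 ≈ -0.040188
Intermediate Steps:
t(f) = 1 + f² - 75*f (t(f) = ((f² - 74*f) + 1) - f = (1 + f² - 74*f) - f = 1 + f² - 75*f)
-1224/t(6³) = -1224/(1 + (6³)² - 75*6³) = -1224/(1 + 216² - 75*216) = -1224/(1 + 46656 - 16200) = -1224/30457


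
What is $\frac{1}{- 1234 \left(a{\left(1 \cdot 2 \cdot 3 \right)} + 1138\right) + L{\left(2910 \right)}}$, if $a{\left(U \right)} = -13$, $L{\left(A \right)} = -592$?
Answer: $- \frac{1}{1388842} \approx -7.2002 \cdot 10^{-7}$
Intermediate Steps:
$\frac{1}{- 1234 \left(a{\left(1 \cdot 2 \cdot 3 \right)} + 1138\right) + L{\left(2910 \right)}} = \frac{1}{- 1234 \left(-13 + 1138\right) - 592} = \frac{1}{\left(-1234\right) 1125 - 592} = \frac{1}{-1388250 - 592} = \frac{1}{-1388842} = - \frac{1}{1388842}$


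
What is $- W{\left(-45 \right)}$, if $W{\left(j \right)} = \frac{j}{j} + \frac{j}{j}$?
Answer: $-2$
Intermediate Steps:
$W{\left(j \right)} = 2$ ($W{\left(j \right)} = 1 + 1 = 2$)
$- W{\left(-45 \right)} = \left(-1\right) 2 = -2$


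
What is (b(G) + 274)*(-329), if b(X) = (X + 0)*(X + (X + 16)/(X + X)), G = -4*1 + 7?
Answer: -192465/2 ≈ -96233.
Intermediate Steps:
G = 3 (G = -4 + 7 = 3)
b(X) = X*(X + (16 + X)/(2*X)) (b(X) = X*(X + (16 + X)/((2*X))) = X*(X + (16 + X)*(1/(2*X))) = X*(X + (16 + X)/(2*X)))
(b(G) + 274)*(-329) = ((8 + 3² + (½)*3) + 274)*(-329) = ((8 + 9 + 3/2) + 274)*(-329) = (37/2 + 274)*(-329) = (585/2)*(-329) = -192465/2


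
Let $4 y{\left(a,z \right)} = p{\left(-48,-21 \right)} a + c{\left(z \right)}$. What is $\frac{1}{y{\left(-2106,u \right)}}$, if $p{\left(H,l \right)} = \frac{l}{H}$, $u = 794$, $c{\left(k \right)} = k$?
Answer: $- \frac{32}{1019} \approx -0.031403$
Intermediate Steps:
$y{\left(a,z \right)} = \frac{z}{4} + \frac{7 a}{64}$ ($y{\left(a,z \right)} = \frac{- \frac{21}{-48} a + z}{4} = \frac{\left(-21\right) \left(- \frac{1}{48}\right) a + z}{4} = \frac{\frac{7 a}{16} + z}{4} = \frac{z + \frac{7 a}{16}}{4} = \frac{z}{4} + \frac{7 a}{64}$)
$\frac{1}{y{\left(-2106,u \right)}} = \frac{1}{\frac{1}{4} \cdot 794 + \frac{7}{64} \left(-2106\right)} = \frac{1}{\frac{397}{2} - \frac{7371}{32}} = \frac{1}{- \frac{1019}{32}} = - \frac{32}{1019}$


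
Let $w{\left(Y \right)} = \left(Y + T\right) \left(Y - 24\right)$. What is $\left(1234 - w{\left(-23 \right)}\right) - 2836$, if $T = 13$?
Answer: $-2072$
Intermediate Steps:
$w{\left(Y \right)} = \left(-24 + Y\right) \left(13 + Y\right)$ ($w{\left(Y \right)} = \left(Y + 13\right) \left(Y - 24\right) = \left(13 + Y\right) \left(-24 + Y\right) = \left(-24 + Y\right) \left(13 + Y\right)$)
$\left(1234 - w{\left(-23 \right)}\right) - 2836 = \left(1234 - \left(-312 + \left(-23\right)^{2} - -253\right)\right) - 2836 = \left(1234 - \left(-312 + 529 + 253\right)\right) - 2836 = \left(1234 - 470\right) - 2836 = 764 - 2836 = -2072$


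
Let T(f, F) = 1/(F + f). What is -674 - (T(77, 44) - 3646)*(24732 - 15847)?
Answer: 3919669471/121 ≈ 3.2394e+7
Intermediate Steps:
-674 - (T(77, 44) - 3646)*(24732 - 15847) = -674 - (1/(44 + 77) - 3646)*(24732 - 15847) = -674 - (1/121 - 3646)*8885 = -674 - (-441165)*8885/121 = -674 - 1*(-3919751025/121) = -674 + 3919751025/121 = 3919669471/121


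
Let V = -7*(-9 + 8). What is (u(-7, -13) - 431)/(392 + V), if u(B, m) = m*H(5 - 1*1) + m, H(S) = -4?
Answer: -56/57 ≈ -0.98246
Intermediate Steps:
u(B, m) = -3*m (u(B, m) = m*(-4) + m = -4*m + m = -3*m)
V = 7 (V = -7*(-1) = 7)
(u(-7, -13) - 431)/(392 + V) = (-3*(-13) - 431)/(392 + 7) = (39 - 431)/399 = -392*1/399 = -56/57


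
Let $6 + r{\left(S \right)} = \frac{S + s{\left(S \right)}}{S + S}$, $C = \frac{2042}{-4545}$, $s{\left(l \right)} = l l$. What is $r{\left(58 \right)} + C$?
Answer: $\frac{209531}{9090} \approx 23.051$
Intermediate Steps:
$s{\left(l \right)} = l^{2}$
$C = - \frac{2042}{4545}$ ($C = 2042 \left(- \frac{1}{4545}\right) = - \frac{2042}{4545} \approx -0.44929$)
$r{\left(S \right)} = -6 + \frac{S + S^{2}}{2 S}$ ($r{\left(S \right)} = -6 + \frac{S + S^{2}}{S + S} = -6 + \frac{S + S^{2}}{2 S}$)
$r{\left(58 \right)} + C = \left(- \frac{11}{2} + \frac{1}{2} \cdot 58\right) - \frac{2042}{4545} = \left(- \frac{11}{2} + 29\right) - \frac{2042}{4545} = \frac{47}{2} - \frac{2042}{4545} = \frac{209531}{9090}$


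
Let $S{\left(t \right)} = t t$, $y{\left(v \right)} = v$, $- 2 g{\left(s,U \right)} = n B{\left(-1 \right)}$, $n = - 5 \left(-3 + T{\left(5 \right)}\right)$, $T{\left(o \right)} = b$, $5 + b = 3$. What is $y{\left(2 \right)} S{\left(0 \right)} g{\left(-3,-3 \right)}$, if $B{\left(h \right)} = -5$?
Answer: $0$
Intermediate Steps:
$b = -2$ ($b = -5 + 3 = -2$)
$T{\left(o \right)} = -2$
$n = 25$ ($n = - 5 \left(-3 - 2\right) = \left(-5\right) \left(-5\right) = 25$)
$g{\left(s,U \right)} = \frac{125}{2}$ ($g{\left(s,U \right)} = - \frac{25 \left(-5\right)}{2} = \left(- \frac{1}{2}\right) \left(-125\right) = \frac{125}{2}$)
$S{\left(t \right)} = t^{2}$
$y{\left(2 \right)} S{\left(0 \right)} g{\left(-3,-3 \right)} = 2 \cdot 0^{2} \cdot \frac{125}{2} = 2 \cdot 0 \cdot \frac{125}{2} = 0 \cdot \frac{125}{2} = 0$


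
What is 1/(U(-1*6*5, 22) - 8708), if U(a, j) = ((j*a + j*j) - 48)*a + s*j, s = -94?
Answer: -1/4056 ≈ -0.00024655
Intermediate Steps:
U(a, j) = -94*j + a*(-48 + j**2 + a*j) (U(a, j) = ((j*a + j*j) - 48)*a - 94*j = ((a*j + j**2) - 48)*a - 94*j = ((j**2 + a*j) - 48)*a - 94*j = (-48 + j**2 + a*j)*a - 94*j = a*(-48 + j**2 + a*j) - 94*j = -94*j + a*(-48 + j**2 + a*j))
1/(U(-1*6*5, 22) - 8708) = 1/((-94*22 - 48*(-1*6)*5 + (-1*6*5)*22**2 + 22*(-1*6*5)**2) - 8708) = 1/((-2068 - (-288)*5 - 6*5*484 + 22*(-6*5)**2) - 8708) = 1/((-2068 - 48*(-30) - 30*484 + 22*(-30)**2) - 8708) = 1/((-2068 + 1440 - 14520 + 22*900) - 8708) = 1/((-2068 + 1440 - 14520 + 19800) - 8708) = 1/(4652 - 8708) = 1/(-4056) = -1/4056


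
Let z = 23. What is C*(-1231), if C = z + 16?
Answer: -48009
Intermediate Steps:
C = 39 (C = 23 + 16 = 39)
C*(-1231) = 39*(-1231) = -48009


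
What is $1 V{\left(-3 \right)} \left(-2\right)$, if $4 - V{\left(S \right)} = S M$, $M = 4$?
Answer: $-32$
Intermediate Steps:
$V{\left(S \right)} = 4 - 4 S$ ($V{\left(S \right)} = 4 - S 4 = 4 - 4 S$)
$1 V{\left(-3 \right)} \left(-2\right) = 1 \left(4 - -12\right) \left(-2\right) = 1 \left(4 + 12\right) \left(-2\right) = 1 \cdot 16 \left(-2\right) = 16 \left(-2\right) = -32$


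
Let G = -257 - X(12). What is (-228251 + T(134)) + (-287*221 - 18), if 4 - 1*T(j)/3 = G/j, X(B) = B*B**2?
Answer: -39079701/134 ≈ -2.9164e+5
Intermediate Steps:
X(B) = B**3
G = -1985 (G = -257 - 1*12**3 = -257 - 1*1728 = -257 - 1728 = -1985)
T(j) = 12 + 5955/j (T(j) = 12 - (-5955)/j = 12 + 5955/j)
(-228251 + T(134)) + (-287*221 - 18) = (-228251 + (12 + 5955/134)) + (-287*221 - 18) = (-228251 + (12 + 5955*(1/134))) + (-63427 - 18) = (-228251 + (12 + 5955/134)) - 63445 = (-228251 + 7563/134) - 63445 = -30578071/134 - 63445 = -39079701/134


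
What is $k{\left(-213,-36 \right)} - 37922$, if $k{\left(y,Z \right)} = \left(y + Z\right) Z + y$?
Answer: $-29171$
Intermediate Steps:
$k{\left(y,Z \right)} = y + Z \left(Z + y\right)$ ($k{\left(y,Z \right)} = \left(Z + y\right) Z + y = Z \left(Z + y\right) + y = y + Z \left(Z + y\right)$)
$k{\left(-213,-36 \right)} - 37922 = \left(-213 + \left(-36\right)^{2} - -7668\right) - 37922 = \left(-213 + 1296 + 7668\right) - 37922 = 8751 - 37922 = -29171$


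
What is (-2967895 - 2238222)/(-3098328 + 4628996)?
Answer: -5206117/1530668 ≈ -3.4012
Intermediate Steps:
(-2967895 - 2238222)/(-3098328 + 4628996) = -5206117/1530668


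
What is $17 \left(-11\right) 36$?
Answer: $-6732$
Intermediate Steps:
$17 \left(-11\right) 36 = \left(-187\right) 36 = -6732$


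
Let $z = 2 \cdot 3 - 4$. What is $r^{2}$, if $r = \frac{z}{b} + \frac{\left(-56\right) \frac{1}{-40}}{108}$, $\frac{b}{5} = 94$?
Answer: $\frac{190969}{644144400} \approx 0.00029647$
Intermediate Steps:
$b = 470$ ($b = 5 \cdot 94 = 470$)
$z = 2$ ($z = 6 - 4 = 2$)
$r = \frac{437}{25380}$ ($r = \frac{2}{470} + \frac{\left(-56\right) \frac{1}{-40}}{108} = 2 \cdot \frac{1}{470} + \left(-56\right) \left(- \frac{1}{40}\right) \frac{1}{108} = \frac{1}{235} + \frac{7}{5} \cdot \frac{1}{108} = \frac{1}{235} + \frac{7}{540} = \frac{437}{25380} \approx 0.017218$)
$r^{2} = \left(\frac{437}{25380}\right)^{2} = \frac{190969}{644144400}$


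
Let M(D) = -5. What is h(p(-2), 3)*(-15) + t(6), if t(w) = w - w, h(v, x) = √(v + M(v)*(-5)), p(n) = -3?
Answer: -15*√22 ≈ -70.356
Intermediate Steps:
h(v, x) = √(25 + v) (h(v, x) = √(v - 5*(-5)) = √(v + 25) = √(25 + v))
t(w) = 0
h(p(-2), 3)*(-15) + t(6) = √(25 - 3)*(-15) + 0 = √22*(-15) + 0 = -15*√22 + 0 = -15*√22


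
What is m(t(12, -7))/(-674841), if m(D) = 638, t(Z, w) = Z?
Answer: -638/674841 ≈ -0.00094541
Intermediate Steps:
m(t(12, -7))/(-674841) = 638/(-674841) = 638*(-1/674841) = -638/674841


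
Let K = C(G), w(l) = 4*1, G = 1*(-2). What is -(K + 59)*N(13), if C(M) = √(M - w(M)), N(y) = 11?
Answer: -649 - 11*I*√6 ≈ -649.0 - 26.944*I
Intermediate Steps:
G = -2
w(l) = 4
C(M) = √(-4 + M) (C(M) = √(M - 1*4) = √(M - 4) = √(-4 + M))
K = I*√6 (K = √(-4 - 2) = √(-6) = I*√6 ≈ 2.4495*I)
-(K + 59)*N(13) = -(I*√6 + 59)*11 = -(59 + I*√6)*11 = -(649 + 11*I*√6) = -649 - 11*I*√6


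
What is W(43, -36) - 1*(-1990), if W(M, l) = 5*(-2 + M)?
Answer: 2195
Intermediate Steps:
W(M, l) = -10 + 5*M
W(43, -36) - 1*(-1990) = (-10 + 5*43) - 1*(-1990) = (-10 + 215) + 1990 = 205 + 1990 = 2195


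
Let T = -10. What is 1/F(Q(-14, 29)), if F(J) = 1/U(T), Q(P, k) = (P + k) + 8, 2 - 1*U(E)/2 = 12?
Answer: -20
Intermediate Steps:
U(E) = -20 (U(E) = 4 - 2*12 = 4 - 24 = -20)
Q(P, k) = 8 + P + k
F(J) = -1/20 (F(J) = 1/(-20) = -1/20)
1/F(Q(-14, 29)) = 1/(-1/20) = -20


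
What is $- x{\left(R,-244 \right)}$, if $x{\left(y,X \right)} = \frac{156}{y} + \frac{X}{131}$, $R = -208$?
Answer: $\frac{1369}{524} \approx 2.6126$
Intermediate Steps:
$x{\left(y,X \right)} = \frac{156}{y} + \frac{X}{131}$ ($x{\left(y,X \right)} = \frac{156}{y} + X \frac{1}{131} = \frac{156}{y} + \frac{X}{131}$)
$- x{\left(R,-244 \right)} = - (\frac{156}{-208} + \frac{1}{131} \left(-244\right)) = - (156 \left(- \frac{1}{208}\right) - \frac{244}{131}) = - (- \frac{3}{4} - \frac{244}{131}) = \left(-1\right) \left(- \frac{1369}{524}\right) = \frac{1369}{524}$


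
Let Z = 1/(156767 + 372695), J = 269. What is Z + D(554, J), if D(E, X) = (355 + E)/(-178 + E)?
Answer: 240640667/99538856 ≈ 2.4176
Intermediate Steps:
D(E, X) = (355 + E)/(-178 + E)
Z = 1/529462 ≈ 1.8887e-6
Z + D(554, J) = 1/529462 + (355 + 554)/(-178 + 554) = 1/529462 + 909/376 = 240640667/99538856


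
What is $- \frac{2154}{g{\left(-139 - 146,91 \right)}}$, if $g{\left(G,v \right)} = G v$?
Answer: $\frac{718}{8645} \approx 0.083054$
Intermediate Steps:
$- \frac{2154}{g{\left(-139 - 146,91 \right)}} = - \frac{2154}{\left(-139 - 146\right) 91} = - \frac{2154}{\left(-285\right) 91} = - \frac{2154}{-25935} = \left(-2154\right) \left(- \frac{1}{25935}\right) = \frac{718}{8645}$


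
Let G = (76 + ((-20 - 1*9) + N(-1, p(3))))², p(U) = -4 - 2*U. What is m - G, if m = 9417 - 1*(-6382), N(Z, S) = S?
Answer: 14430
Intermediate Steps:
G = 1369 (G = (76 + ((-20 - 1*9) + (-4 - 2*3)))² = (76 + ((-20 - 9) + (-4 - 6)))² = (76 + (-29 - 10))² = (76 - 39)² = 37² = 1369)
m = 15799 (m = 9417 + 6382 = 15799)
m - G = 15799 - 1*1369 = 15799 - 1369 = 14430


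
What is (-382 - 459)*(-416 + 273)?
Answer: 120263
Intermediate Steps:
(-382 - 459)*(-416 + 273) = -841*(-143) = 120263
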